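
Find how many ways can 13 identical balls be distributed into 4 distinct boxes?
560

Working:
C(13+4-1, 4-1) = C(16, 3) = 560.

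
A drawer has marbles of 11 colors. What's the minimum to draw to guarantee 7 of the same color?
67

Working:
Worst case: 6 of each = 66. One more: 67.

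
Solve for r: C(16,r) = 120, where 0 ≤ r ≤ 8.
C(16,r) is increasing for 0 ≤ r ≤ 8. Stepping up (C(16,r+1) = C(16,r)·(16−r)/(r+1)): C(16,1) = 16, C(16,2) = 120 ✓. So r = 2.

Answer: 2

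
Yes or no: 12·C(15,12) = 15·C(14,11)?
Absorption identity k·C(n,k) = n·C(n-1,k-1). LHS = 12·455 = 5,460; RHS = 15·364 = 5,460.

Answer: Yes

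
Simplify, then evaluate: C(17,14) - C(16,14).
C(17,14) - C(16,14) = C(16,13) = 560.
Final answer: 560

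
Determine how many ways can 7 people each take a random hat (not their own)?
1,854

Solution: Using D(n) = (n-1)[D(n-1) + D(n-2)]:
D(7) = (7-1) × [D(6) + D(5)]
      = 6 × [265 + 44]
      = 6 × 309
      = 1,854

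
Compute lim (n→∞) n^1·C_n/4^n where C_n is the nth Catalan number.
0

C_n ~ 4^n/(n^(3/2)√π), so n^1·C_n/4^n ~ n^(1 − 3/2)/√π → 0.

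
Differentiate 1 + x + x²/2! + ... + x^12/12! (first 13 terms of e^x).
1 + x + x²/2! + ... + x^11/11!

Solution: Differentiating term by term gives the first 12 terms of e^x.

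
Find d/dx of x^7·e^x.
(7x^6 + x^7)e^x

Explanation: Product rule: d/dx[x^7]·e^x + x^7·d/dx[e^x] = 7x^{6}e^x + x^7e^x.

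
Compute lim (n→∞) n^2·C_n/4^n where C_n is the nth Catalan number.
C_n ~ 4^n/(n^(3/2)√π), so n^2·C_n/4^n ~ n^(2 − 3/2)/√π → ∞.

Answer: ∞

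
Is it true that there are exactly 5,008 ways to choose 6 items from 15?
C(15,6) = 5,005 ≠ 5008.

Answer: False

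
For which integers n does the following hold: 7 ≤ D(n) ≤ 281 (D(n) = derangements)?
Using D(n) = (n−1)[D(n−1) + D(n−2)] with D(1)=0, D(2)=1: D(3)=2; D(4)=9; D(5)=44; D(6)=265; D(7)=1,854. So valid n = 4, 5, 6.
Final answer: 4, 5, 6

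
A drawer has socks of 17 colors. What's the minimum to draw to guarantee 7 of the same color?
Worst case: 6 of each = 102. One more: 103.
Final answer: 103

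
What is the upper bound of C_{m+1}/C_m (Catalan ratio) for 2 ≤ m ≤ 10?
C_{m+1}/C_m = 2(2m+1)/(m+2), which increases with m. Maximum at m = 10: 2·21/12 = 7/2.

Answer: 7/2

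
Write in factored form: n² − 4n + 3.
(n − 1)(n − 3)

Reasoning: Seek roots whose sum is 4 and product is 3: (1, 3). So n² − 4n + 3 = (n − 1)(n − 3).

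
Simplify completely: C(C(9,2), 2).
630
C(9,2) = 36, then C(36, 2) = 630.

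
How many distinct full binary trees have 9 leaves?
1,430

Using the Catalan number formula: C_n = C(2n, n) / (n+1)
C_8 = C(16, 8) / (8+1)
     = 12870 / 9
     = 1,430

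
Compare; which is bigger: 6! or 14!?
14!

Explanation: 6!=720, 14!=87,178,291,200. 14! > 6!.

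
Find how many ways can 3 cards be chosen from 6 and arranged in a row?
120

Reasoning: P(6,3) = 6!/(6-3)! = 120.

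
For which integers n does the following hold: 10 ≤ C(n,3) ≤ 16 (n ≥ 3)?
5

Reasoning: C(4,3)=4; C(5,3)=10; C(6,3)=20. So valid n = 5.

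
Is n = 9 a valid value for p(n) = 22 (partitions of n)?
Pentagonal recurrence p(n) = p(n−1) + p(n−2) − p(n−5) − p(n−7) + …: p(9) = p(8) + p(7) − p(4) − p(2) = 22 + 15 − 5 − 2 = 30, which does not equal 22.
Final answer: No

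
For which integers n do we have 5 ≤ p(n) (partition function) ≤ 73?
4, 5, 6, 7, 8, 9, 10, 11

Working:
Tabulating p(n) via p(n) = p(n−1) + p(n−2) − p(n−5) − p(n−7) + …: p(3)=3; p(4)=5; p(5)=7; p(6)=11; p(7)=15; p(8)=22; p(9)=30; p(10)=42; p(11)=56; p(12)=77. So valid n = 4, 5, 6, 7, 8, 9, 10, 11.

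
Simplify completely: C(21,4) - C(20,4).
1,140

Reasoning: C(21,4) - C(20,4) = C(20,3) = 1,140.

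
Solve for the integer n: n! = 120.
n! is strictly increasing. 3! = 6, 4! = 24, 5! = 120 ✓. So n = 5.
Final answer: 5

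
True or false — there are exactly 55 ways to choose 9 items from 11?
True

C(11,9) = 55.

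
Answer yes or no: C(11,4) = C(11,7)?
Yes

Working:
Symmetry C(n,k) = C(n,n-k): C(11,4) = 330 and C(11,7) = 330. Both sides agree, so the statement holds.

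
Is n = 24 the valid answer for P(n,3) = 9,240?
No

Working:
P(24,3) = 24·23·22 = 12,144, which does not equal 9,240.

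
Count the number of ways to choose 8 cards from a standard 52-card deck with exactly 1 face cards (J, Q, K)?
223,722,720

Solution: 12 face cards and 40 non-face cards: C(12,1) × C(40,7) = 12 × 18,643,560 = 223,722,720.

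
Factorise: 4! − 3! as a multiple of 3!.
3 × 3! = 18

Reasoning: 4! − 3! = 4·3! − 3! = (4 − 1)·3! = 3 × 3! = 18.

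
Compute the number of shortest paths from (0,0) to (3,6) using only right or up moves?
84

Choose 3 rights from 9 moves: C(9,3) = 84.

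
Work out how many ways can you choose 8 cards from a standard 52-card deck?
C(52,8) = 752,538,150.
Final answer: 752,538,150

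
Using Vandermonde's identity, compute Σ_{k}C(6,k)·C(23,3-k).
3,654

= C(6+23,3) = C(29,3) = 3,654.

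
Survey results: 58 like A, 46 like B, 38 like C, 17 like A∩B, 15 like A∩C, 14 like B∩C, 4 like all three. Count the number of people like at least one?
100

|A∪B∪C| = 58+46+38-17-15-14+4 = 100.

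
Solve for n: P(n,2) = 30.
6

Reasoning: P(n,2) = n(n−1) is increasing in n; n(n−1) ≈ (n−0.5)^2 = 30 gives n ≈ 6.0. Check: P(4,2) = 12, P(5,2) = 20, P(6,2) = 30 ✓. So n = 6.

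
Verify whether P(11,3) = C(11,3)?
False
P(11,3) = 990 but C(11,3) = 165; they differ by a factor of 3! = 6, so the statement does not hold.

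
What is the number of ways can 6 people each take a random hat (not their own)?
Using D(n) = (n-1)[D(n-1) + D(n-2)]:
D(6) = (6-1) × [D(5) + D(4)]
      = 5 × [44 + 9]
      = 5 × 53
      = 265
Final answer: 265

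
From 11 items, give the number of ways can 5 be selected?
462

C(11,5) = 11! / (5! × (11-5)!)
         = 11! / (5! × 6!)
         = 462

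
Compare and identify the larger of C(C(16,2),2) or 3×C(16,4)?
C(C(16,2),2)=7,140, 3×C(16,4)=5,460.
Final answer: C(C(16,2),2)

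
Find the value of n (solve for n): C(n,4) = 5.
5

C(n,4) = n(n−1)(n−2)(n−3)/4! is increasing in n, and n(n−1)(n−2)(n−3) = 4!·5 = 120 ≈ (n−1.5)^4 gives n ≈ 4.8. Check: C(4,4) = 1, C(5,4) = 5 ✓. So n = 5.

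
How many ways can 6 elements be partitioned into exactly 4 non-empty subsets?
65
This equals S(6,4), the Stirling number of the 2nd kind.
Using the Stirling recurrence: S(n,k) = k·S(n-1,k) + S(n-1,k-1)
S(6,4) = 4·S(5,4) + S(5,3)
         = 4·10 + 25
         = 40 + 25
         = 65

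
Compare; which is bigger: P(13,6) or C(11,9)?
P(13,6)

Reasoning: P(13,6)=1,235,520, C(11,9)=55.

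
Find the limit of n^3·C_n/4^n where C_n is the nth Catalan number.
∞

C_n ~ 4^n/(n^(3/2)√π), so n^3·C_n/4^n ~ n^(3 − 3/2)/√π → ∞.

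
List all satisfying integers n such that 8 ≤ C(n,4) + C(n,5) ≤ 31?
6

Reasoning: C(5,4)+C(5,5)=6; C(6,4)+C(6,5)=21; C(7,4)+C(7,5)=56. So valid n = 6.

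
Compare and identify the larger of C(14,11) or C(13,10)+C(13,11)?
By Pascal's identity: C(14,11) = C(13,10)+C(13,11) = 364. Equal.

Answer: Equal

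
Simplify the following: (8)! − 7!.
35,280
(8)! − 7! = (8)·7! − 7! = (8−1)·7! = 7·7! = 35,280.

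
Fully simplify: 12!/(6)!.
665,280
This equals 12×11×...×7 = 665,280.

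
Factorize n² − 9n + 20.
(n − 4)(n − 5)
Seek roots whose sum is 9 and product is 20: (4, 5). So n² − 9n + 20 = (n − 4)(n − 5).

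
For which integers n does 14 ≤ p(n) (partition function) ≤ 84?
7, 8, 9, 10, 11, 12

Explanation: Tabulating p(n) via p(n) = p(n−1) + p(n−2) − p(n−5) − p(n−7) + …: p(6)=11; p(7)=15; p(8)=22; p(9)=30; p(10)=42; p(11)=56; p(12)=77; p(13)=101. So valid n = 7, 8, 9, 10, 11, 12.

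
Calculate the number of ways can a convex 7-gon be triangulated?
Using the Catalan number formula: C_n = C(2n, n) / (n+1)
C_5 = C(10, 5) / (5+1)
     = 252 / 6
     = 42
Final answer: 42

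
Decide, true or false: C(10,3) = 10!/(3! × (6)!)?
The correct denominator is 3!×7!, giving C(10,3) = 120; the stated RHS is 10!/(3!×6!) = 840 ≠ 120, so the statement does not hold.

Answer: False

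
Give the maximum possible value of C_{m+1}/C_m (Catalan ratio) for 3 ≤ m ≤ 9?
38/11

C_{m+1}/C_m = 2(2m+1)/(m+2), which increases with m. Maximum at m = 9: 2·19/11 = 38/11.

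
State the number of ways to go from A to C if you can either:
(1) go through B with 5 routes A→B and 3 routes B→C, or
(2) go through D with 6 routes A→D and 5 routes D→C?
45

Explanation: Route via B: 5×3=15. Route via D: 6×5=30. Total: 45.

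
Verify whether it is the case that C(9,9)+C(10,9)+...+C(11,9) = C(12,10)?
True

Working:
Hockey stick identity gives Σ = C(12,10) = 66; RHS C(12,10) = 66.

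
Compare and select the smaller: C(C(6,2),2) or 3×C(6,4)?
3×C(6,4)
C(C(6,2),2)=105, 3×C(6,4)=45.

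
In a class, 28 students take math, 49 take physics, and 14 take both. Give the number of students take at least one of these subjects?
63

Reasoning: |A∪B| = |A|+|B|-|A∩B| = 28+49-14 = 63.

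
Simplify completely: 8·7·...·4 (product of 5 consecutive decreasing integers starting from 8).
6,720

Reasoning: This is P(8,5) = 8!/(3)! = 6,720.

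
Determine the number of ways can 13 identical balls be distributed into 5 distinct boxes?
2,380

Reasoning: C(13+5-1, 5-1) = C(17, 4) = 2,380.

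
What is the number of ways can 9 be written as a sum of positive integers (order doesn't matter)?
Pentagonal recurrence p(n) = p(n−1) + p(n−2) − p(n−5) − p(n−7) + …: p(9) = p(8) + p(7) − p(4) − p(2) = 22 + 15 − 5 − 2 = 30.

Answer: 30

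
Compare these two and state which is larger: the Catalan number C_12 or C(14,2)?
C_12

Reasoning: C_12 = C(24,12)/(12+1) = 2,704,156/13 = 208,012; C(14,2) = 91.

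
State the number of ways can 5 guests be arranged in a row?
120

Reasoning: Arrangements of 5 distinct objects: 5! = 120.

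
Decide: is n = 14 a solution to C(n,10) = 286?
No

Reasoning: C(14,10) = 14·13·12·11·10·9·8·7·6·5/10! = 3,632,428,800/3,628,800 = 1,001, which does not equal 286.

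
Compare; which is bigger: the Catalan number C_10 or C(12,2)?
C_10

Working:
C_10 = C(20,10)/(10+1) = 184,756/11 = 16,796; C(12,2) = 66.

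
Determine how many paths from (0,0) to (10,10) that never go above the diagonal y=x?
Counted by the Catalan number C_10: C_10 = C(20,10)/(10+1) = 184,756/11 = 16,796.

Answer: 16,796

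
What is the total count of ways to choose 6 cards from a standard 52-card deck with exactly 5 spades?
13 spades and 39 non-spades: C(13,5) × C(39,1) = 1287 × 39 = 50,193.

Answer: 50,193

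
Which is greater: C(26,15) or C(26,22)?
C(26,15)

Solution: C(26,15)=7,726,160, C(26,22)=14,950.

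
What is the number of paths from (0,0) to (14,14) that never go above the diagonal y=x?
Counted by the Catalan number C_14: C_14 = C(28,14)/(14+1) = 40,116,600/15 = 2,674,440.

Answer: 2,674,440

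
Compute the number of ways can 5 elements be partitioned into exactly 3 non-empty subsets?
This equals S(5,3), the Stirling number of the 2nd kind.
Using the Stirling recurrence: S(n,k) = k·S(n-1,k) + S(n-1,k-1)
S(5,3) = 3·S(4,3) + S(4,2)
         = 3·6 + 7
         = 18 + 7
         = 25
Final answer: 25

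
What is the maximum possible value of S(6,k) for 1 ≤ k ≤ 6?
90

Explanation: Row S(6,k) for k = 1..6 (via S(n,k) = k·S(n−1,k) + S(n−1,k−1)): 1, 31, 90, 65, 15, 1. The row is unimodal; maximum at k = 3: 90.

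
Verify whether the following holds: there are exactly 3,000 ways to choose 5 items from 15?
False

Working:
C(15,5) = 3,003 ≠ 3000.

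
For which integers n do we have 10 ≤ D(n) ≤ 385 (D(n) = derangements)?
Using D(n) = (n−1)[D(n−1) + D(n−2)] with D(1)=0, D(2)=1: D(4)=9; D(5)=44; D(6)=265; D(7)=1,854. So valid n = 5, 6.
Final answer: 5, 6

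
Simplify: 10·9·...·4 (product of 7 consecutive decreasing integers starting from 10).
604,800

Working:
This is P(10,7) = 10!/(3)! = 604,800.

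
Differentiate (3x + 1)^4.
12(3x + 1)^3

Chain rule: 4(3x+1)^{3} × 3 = 12(3x+1)^{3}.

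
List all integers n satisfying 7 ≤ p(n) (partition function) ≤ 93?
5, 6, 7, 8, 9, 10, 11, 12

Explanation: Tabulating p(n) via p(n) = p(n−1) + p(n−2) − p(n−5) − p(n−7) + …: p(4)=5; p(5)=7; p(6)=11; p(7)=15; p(8)=22; p(9)=30; p(10)=42; p(11)=56; p(12)=77; p(13)=101. So valid n = 5, 6, 7, 8, 9, 10, 11, 12.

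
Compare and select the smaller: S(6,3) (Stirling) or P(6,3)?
S(6,3)

Explanation: S(6,3) = 3·S(5,3) + S(5,2) = 3·25 + 15 = 90; P(6,3) = 120.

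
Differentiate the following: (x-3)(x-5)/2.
(2x - 8)/2

Explanation: d/dx[(x-3)(x-5)] = (x-5) + (x-3) = 2x - 8. Dividing by 2 gives (2x - 8)/2.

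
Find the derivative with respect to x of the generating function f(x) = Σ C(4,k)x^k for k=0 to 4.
Σ k·C(4,k)x^(k-1) for k=1 to 4

Term-by-term differentiation gives Σ k·C(4,k)x^{k-1} for k=1 to 4.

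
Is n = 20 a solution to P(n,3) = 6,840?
Yes

Explanation: P(20,3) = 20·19·18 = 6,840, which equals 6,840.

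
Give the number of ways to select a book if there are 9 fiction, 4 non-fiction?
13

Explanation: By the addition principle: 9 + 4 = 13.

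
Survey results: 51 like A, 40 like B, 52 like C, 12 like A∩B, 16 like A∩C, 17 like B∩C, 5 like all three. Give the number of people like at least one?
103

Explanation: |A∪B∪C| = 51+40+52-12-16-17+5 = 103.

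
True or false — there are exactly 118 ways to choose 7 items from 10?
False

Working:
C(10,7) = 120 ≠ 118.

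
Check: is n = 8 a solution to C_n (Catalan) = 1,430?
Yes

C_8 = C(16,8)/(8+1) = 12,870/9 = 1,430, which equals 1,430.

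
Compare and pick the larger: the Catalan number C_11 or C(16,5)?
C_11 = C(22,11)/(11+1) = 705,432/12 = 58,786; C(16,5) = 4,368.
Final answer: C_11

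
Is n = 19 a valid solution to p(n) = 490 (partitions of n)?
Yes

Solution: Pentagonal recurrence p(n) = p(n−1) + p(n−2) − p(n−5) − p(n−7) + …: p(19) = p(18) + p(17) − p(14) − p(12) + p(7) + p(4) = 385 + 297 − 135 − 77 + 15 + 5 = 490, which equals 490.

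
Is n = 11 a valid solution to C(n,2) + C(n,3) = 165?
No

C(11,2) + C(11,3) = 55 + 165 = 220, which does not equal 165.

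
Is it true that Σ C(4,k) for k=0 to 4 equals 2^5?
False

Solution: Binomial theorem: Σ C(4,k) = (1+1)^4 = 2^4 = 16; RHS 2^5 = 32.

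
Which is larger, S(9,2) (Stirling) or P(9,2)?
S(9,2)

Explanation: S(9,2) = 2·S(8,2) + S(8,1) = 2·127 + 1 = 255; P(9,2) = 72.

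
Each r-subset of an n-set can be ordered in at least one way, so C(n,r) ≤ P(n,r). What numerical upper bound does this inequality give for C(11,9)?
19,958,400

Explanation: P(11,9) = 11·10·9·8·7·6·5·4·3 = 19,958,400, so C(11,9) ≤ 19,958,400. (The bound is loose by a factor of 9! = 362,880: C(11,9) = 19,958,400/362,880 = 55.)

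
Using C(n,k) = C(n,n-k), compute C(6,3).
20

Solution: C(6,3) = C(6,3) = 20.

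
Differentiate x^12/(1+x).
(12x^11(1+x) - x^12)/(1+x)²

Explanation: Quotient rule: [12x^{11}(1+x) - x^12]/(1+x)².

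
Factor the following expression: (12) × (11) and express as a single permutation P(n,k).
Product of 2 consecutive descending integers starting at 12: P(12,2) = 12!/10! = 132.
Final answer: P(12,2) = 12!/(10)!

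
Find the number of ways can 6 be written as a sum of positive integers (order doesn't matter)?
11

Working:
Pentagonal recurrence p(n) = p(n−1) + p(n−2) − p(n−5) − p(n−7) + …: p(6) = p(5) + p(4) − p(1) = 7 + 5 − 1 = 11.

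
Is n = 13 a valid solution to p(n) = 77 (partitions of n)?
No

Explanation: Pentagonal recurrence p(n) = p(n−1) + p(n−2) − p(n−5) − p(n−7) + …: p(13) = p(12) + p(11) − p(8) − p(6) + p(1) = 77 + 56 − 22 − 11 + 1 = 101, which does not equal 77.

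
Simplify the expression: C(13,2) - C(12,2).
C(13,2) - C(12,2) = C(12,1) = 12.

Answer: 12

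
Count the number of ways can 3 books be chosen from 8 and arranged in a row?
P(8,3) = 8!/(8-3)! = 336.
Final answer: 336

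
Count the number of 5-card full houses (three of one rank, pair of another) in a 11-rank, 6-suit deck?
Triple rank: 11. Triple suits: C(6,3)=20. Pair rank: 10. Pair suits: C(6,2)=15. Total: 33,000.
Final answer: 33,000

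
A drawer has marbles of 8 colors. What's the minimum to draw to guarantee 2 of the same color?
9

Working:
Worst case: 1 of each = 8. One more: 9.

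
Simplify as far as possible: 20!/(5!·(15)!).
15,504

Reasoning: This is C(20,5) = 15,504.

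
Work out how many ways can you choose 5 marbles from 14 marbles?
C(14,5) = 14! / (5! × (14-5)!)
         = 14! / (5! × 9!)
         = 2,002

Answer: 2,002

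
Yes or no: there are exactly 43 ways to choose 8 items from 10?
No

Explanation: C(10,8) = 45 ≠ 43.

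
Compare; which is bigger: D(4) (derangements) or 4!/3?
D(4)

Working:
D(4) = (4-1)·[D(3) + D(2)] = 3·[2 + 1] = 9; 4!/3 = 24/3 = 8.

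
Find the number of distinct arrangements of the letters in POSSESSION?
Word has 10 letters (P=1, O=2, S=4, E=1, I=1, N=1). Arrangements: 10!/Π(k!) = 75,600.

Answer: 75,600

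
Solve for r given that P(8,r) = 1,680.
4

Explanation: P(8,r) = 8·7·…·(8−r+1), a product of r factors. Multiplying down from 8: 8 = 8; 8·7 = 56; 8·7·6 = 336; 8·7·6·5 = 1,680 ✓ (4 factors). So r = 4.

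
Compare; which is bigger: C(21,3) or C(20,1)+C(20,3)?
C(21,3)

Explanation: C(21,3)=1,330; C(20,1)+C(20,3)=20+1,140=1,160.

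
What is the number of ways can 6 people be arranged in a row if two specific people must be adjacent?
Treat pair as unit: (6-1)! arrangements × 2 internal orders = 240.
Final answer: 240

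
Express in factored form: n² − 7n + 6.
(n − 1)(n − 6)

Reasoning: Seek roots whose sum is 7 and product is 6: (1, 6). So n² − 7n + 6 = (n − 1)(n − 6).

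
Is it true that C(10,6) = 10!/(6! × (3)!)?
False

Explanation: The correct denominator is 6!×4!, giving C(10,6) = 210; the stated RHS is 10!/(6!×3!) = 840 ≠ 210, so the statement does not hold.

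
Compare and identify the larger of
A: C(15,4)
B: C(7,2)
A

A=C(15,4)=1,365, B=C(7,2)=21.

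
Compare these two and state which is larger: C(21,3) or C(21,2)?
C(21,3)

Working:
C(21,3)=1,330, C(21,2)=210.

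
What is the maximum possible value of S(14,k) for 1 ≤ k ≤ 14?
63,436,373

Reasoning: Row S(14,k) for k = 1..14 (via S(n,k) = k·S(n−1,k) + S(n−1,k−1)): 1, 8,191, 788,970, 10,391,745, 40,075,035, 63,436,373, 49,329,280, 20,912,320, 5,135,130, 752,752, 66,066, 3,367, 91, 1. The row is unimodal; maximum at k = 6: 63,436,373.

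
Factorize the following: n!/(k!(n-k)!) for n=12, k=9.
C(12,9) = 220

Solution: This is the binomial coefficient C(12,9) = 220.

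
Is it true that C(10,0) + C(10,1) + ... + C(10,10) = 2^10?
True

Working:
Binomial theorem with x = y = 1: Σ C(10,i) = (1+1)^10 = 2^10 = 1,024. The statement holds.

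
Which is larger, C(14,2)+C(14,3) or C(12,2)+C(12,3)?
C(14,2)+C(14,3)
First=455, Second=286.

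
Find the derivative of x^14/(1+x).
(14x^13(1+x) - x^14)/(1+x)²

Solution: Quotient rule: [14x^{13}(1+x) - x^14]/(1+x)².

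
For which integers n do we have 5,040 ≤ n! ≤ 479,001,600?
7, 8, 9, 10, 11, 12

Explanation: n! is strictly increasing; 7! = 5,040 and 12! = 479,001,600, so valid n = 7, 8, 9, 10, 11, 12.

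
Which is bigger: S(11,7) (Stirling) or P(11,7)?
P(11,7)

Solution: S(11,7) = 7·S(10,7) + S(10,6) = 7·5,880 + 22,827 = 63,987; P(11,7) = 1,663,200.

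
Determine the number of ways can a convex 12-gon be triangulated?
Using the Catalan number formula: C_n = C(2n, n) / (n+1)
C_10 = C(20, 10) / (10+1)
     = 184756 / 11
     = 16,796
Final answer: 16,796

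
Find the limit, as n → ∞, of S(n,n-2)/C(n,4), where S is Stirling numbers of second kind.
3

Reasoning: The leading term of S(n,n-2) as a polynomial in n is (3)!!·C(n,4), so the ratio → (3)!! = 3.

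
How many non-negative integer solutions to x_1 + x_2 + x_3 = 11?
C(11+3-1, 3-1) = 78.

Answer: 78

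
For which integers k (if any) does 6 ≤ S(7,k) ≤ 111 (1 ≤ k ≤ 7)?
S(7,1)=1; S(7,2)=63; S(7,3)=301; S(7,4)=350; S(7,5)=140; S(7,6)=21; S(7,7)=1. So valid k = 2, 6.
Final answer: 2, 6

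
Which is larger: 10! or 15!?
15!

10!=3,628,800, 15!=1,307,674,368,000. 15! > 10!.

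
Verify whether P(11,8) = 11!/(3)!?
True
Permutation formula P(n,k) = n!/(n-k)!: 11!/3! = 39,916,800/6 = 6,652,800 = P(11,8). The statement holds.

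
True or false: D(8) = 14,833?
True

Reasoning: Derangements of 8 elements: D(8) = (8-1)·[D(7) + D(6)] = 7·[1,854 + 265] = 14,833.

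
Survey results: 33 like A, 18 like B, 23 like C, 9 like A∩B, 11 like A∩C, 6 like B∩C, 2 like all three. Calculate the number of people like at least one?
50
|A∪B∪C| = 33+18+23-9-11-6+2 = 50.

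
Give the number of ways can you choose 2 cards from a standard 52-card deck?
1,326

Working:
C(52,2) = 1,326.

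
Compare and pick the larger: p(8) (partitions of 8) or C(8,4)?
C(8,4)

Solution: Pentagonal recurrence p(n) = p(n−1) + p(n−2) − p(n−5) − p(n−7) + …: p(8) = p(7) + p(6) − p(3) − p(1) = 15 + 11 − 3 − 1 = 22; C(8,4) = 70.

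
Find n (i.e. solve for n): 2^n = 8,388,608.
23

8,388,608 = 1,024 × 1,024 × 8 = 2^10 × 2^10 × 2^3 = 2^23, so n = 23.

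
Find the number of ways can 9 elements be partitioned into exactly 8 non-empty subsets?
This equals S(9,8), the Stirling number of the 2nd kind.
Using the Stirling recurrence: S(n,k) = k·S(n-1,k) + S(n-1,k-1)
S(9,8) = 8·S(8,8) + S(8,7)
         = 8·1 + 28
         = 8 + 28
         = 36

Answer: 36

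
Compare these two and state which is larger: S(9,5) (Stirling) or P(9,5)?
P(9,5)

Reasoning: S(9,5) = 5·S(8,5) + S(8,4) = 5·1,050 + 1,701 = 6,951; P(9,5) = 15,120.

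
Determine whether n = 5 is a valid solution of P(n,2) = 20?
P(5,2) = 5·4 = 20, which equals 20.

Answer: Yes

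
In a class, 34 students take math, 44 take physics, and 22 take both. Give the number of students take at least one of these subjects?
56

Explanation: |A∪B| = |A|+|B|-|A∩B| = 34+44-22 = 56.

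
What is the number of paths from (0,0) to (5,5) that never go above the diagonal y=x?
42

Solution: Counted by the Catalan number C_5: C_5 = C(10,5)/(5+1) = 252/6 = 42.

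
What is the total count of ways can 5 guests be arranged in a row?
120

Arrangements of 5 distinct objects: 5! = 120.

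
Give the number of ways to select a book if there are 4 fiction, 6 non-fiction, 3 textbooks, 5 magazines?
18

Solution: By the addition principle: 4 + 6 + 3 + 5 = 18.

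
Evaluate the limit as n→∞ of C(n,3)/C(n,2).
∞
C(n,3)/C(n,2) = (n-2)/3 → ∞ as n → ∞.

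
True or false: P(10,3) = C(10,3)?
False

Explanation: P(10,3) = 720 and C(10,3) = 120; P(n,r) = r! × C(n,r) so P > C whenever r ≥ 2.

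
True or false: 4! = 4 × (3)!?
True

Working:
By definition n! = n × (n-1)!, so 4! = 4 × 3!.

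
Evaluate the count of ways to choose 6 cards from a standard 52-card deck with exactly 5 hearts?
50,193

Solution: 13 hearts and 39 non-hearts: C(13,5) × C(39,1) = 1287 × 39 = 50,193.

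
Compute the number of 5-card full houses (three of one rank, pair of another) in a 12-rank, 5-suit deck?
Triple rank: 12. Triple suits: C(5,3)=10. Pair rank: 11. Pair suits: C(5,2)=10. Total: 13,200.
Final answer: 13,200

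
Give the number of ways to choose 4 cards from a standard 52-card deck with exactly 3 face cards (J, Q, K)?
12 face cards and 40 non-face cards: C(12,3) × C(40,1) = 220 × 40 = 8,800.
Final answer: 8,800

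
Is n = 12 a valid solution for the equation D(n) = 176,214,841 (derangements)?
Yes

D(12) = (12-1)·[D(11) + D(10)] = 11·[14,684,570 + 1,334,961] = 176,214,841, which equals 176,214,841.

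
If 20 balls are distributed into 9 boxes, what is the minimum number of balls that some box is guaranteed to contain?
3

Reasoning: Pigeonhole: ⌈20/9⌉ = 3.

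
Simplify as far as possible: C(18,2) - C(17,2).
17

Explanation: C(18,2) - C(17,2) = C(17,1) = 17.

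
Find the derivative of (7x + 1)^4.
28(7x + 1)^3

Chain rule: 4(7x+1)^{3} × 7 = 28(7x+1)^{3}.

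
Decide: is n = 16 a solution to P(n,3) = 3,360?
Yes

Solution: P(16,3) = 16·15·14 = 3,360, which equals 3,360.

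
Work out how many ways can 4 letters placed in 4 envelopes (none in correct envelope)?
Using D(n) = (n-1)[D(n-1) + D(n-2)]:
D(4) = (4-1) × [D(3) + D(2)]
      = 3 × [2 + 1]
      = 3 × 3
      = 9

Answer: 9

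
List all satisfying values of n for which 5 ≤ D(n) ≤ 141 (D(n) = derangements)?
4, 5

Explanation: Using D(n) = (n−1)[D(n−1) + D(n−2)] with D(1)=0, D(2)=1: D(3)=2; D(4)=9; D(5)=44; D(6)=265. So valid n = 4, 5.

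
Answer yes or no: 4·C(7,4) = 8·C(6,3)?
Absorption identity k·C(n,k) = n·C(n-1,k-1). LHS = 4·35 = 140; RHS = 8·20 = 160.
Final answer: No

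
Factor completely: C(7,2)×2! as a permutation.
P(7,2)

Explanation: C(7,2)×2! = [7!/(2!(5)!)]×2! = 7!/(5)! = P(7,2) = 42.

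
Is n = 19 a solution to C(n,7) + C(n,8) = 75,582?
No

Explanation: C(19,7) + C(19,8) = 50,388 + 75,582 = 125,970, which does not equal 75,582.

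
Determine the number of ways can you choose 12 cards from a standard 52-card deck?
C(52,12) = 206,379,406,870.
Final answer: 206,379,406,870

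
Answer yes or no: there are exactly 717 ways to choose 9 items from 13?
No

Explanation: C(13,9) = 715 ≠ 717.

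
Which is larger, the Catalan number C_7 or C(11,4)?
C_7

C_7 = C(14,7)/(7+1) = 3,432/8 = 429; C(11,4) = 330.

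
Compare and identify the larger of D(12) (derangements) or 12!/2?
12!/2

Explanation: D(12) = (12-1)·[D(11) + D(10)] = 11·[14,684,570 + 1,334,961] = 176,214,841; 12!/2 = 479,001,600/2 = 239,500,800.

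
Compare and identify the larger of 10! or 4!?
10!

Explanation: 10!=3,628,800, 4!=24. 10! > 4!.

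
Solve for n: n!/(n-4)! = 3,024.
9

Explanation: n!/(n-4)! = n×(n-1)×(n-2)×(n-3), a product of 4 consecutive integers ≈ (n−1.5)^4. 3,024^(1/4) + 1.5 ≈ 8.9; check n = 9: 9×8×7×6 = 3,024 ✓. So n = 9.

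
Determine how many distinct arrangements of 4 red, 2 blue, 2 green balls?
420

Solution: Multinomial: 8!/(4! × 2! × 2!) = 420.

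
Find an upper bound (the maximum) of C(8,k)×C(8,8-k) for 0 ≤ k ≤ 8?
C(8,k)·C(8,8-k) = C(8,k)², maximised at the centre k = 4: C(8,4)² = 4,900.

Answer: 4,900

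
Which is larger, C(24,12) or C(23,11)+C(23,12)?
By Pascal's identity: C(24,12) = C(23,11)+C(23,12) = 2,704,156. Equal.
Final answer: Equal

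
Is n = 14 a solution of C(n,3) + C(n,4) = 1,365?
Yes
C(14,3) + C(14,4) = 364 + 1,001 = 1,365, which equals 1,365.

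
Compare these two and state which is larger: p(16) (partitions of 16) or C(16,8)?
C(16,8)
Pentagonal recurrence p(n) = p(n−1) + p(n−2) − p(n−5) − p(n−7) + …: p(16) = p(15) + p(14) − p(11) − p(9) + p(4) + p(1) = 176 + 135 − 56 − 30 + 5 + 1 = 231; C(16,8) = 12,870.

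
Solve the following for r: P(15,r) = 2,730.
P(15,r) = 15·14·…·(15−r+1), a product of r factors. Multiplying down from 15: 15 = 15; 15·14 = 210; 15·14·13 = 2,730 ✓ (3 factors). So r = 3.

Answer: 3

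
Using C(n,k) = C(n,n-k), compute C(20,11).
167,960

Explanation: C(20,11) = C(20,9) = 167,960.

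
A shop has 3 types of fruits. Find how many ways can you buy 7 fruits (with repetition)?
36

Stars and bars: C(7+3-1, 7) = C(9, 7) = 36.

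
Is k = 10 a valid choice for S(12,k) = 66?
S(12,10) = 10·S(11,10) + S(11,9) = 10·55 + 1,155 = 1,705, which does not equal 66.

Answer: No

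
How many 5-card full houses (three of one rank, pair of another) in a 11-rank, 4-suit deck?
2,640

Explanation: Triple rank: 11. Triple suits: C(4,3)=4. Pair rank: 10. Pair suits: C(4,2)=6. Total: 2,640.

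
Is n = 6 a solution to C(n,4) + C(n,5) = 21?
Yes

C(6,4) + C(6,5) = 15 + 6 = 21, which equals 21.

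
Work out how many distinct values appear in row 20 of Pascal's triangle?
11

Row 20 has entries C(20,0)..C(20,20); by symmetry C(20,k)=C(20,20-k), giving 11 distinct values.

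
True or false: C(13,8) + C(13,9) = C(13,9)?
False

Working:
Pascal's identity gives C(14,9) = 2,002, whereas C(13,9) = 715.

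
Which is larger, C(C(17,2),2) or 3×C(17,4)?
C(C(17,2),2)=9,180, 3×C(17,4)=7,140.

Answer: C(C(17,2),2)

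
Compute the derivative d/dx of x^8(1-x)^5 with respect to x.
8x^7(1-x)^5 - 5x^8(1-x)^4
Product rule: 8x^{7}(1-x)^{5} + x^8·(-5)(1-x)^{4}.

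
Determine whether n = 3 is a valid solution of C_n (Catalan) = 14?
No

Explanation: C_3 = C(6,3)/(3+1) = 20/4 = 5, which does not equal 14.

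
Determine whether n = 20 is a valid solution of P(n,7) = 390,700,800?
Yes

Reasoning: P(20,7) = 20·19·18·17·16·15·14 = 390,700,800, which equals 390,700,800.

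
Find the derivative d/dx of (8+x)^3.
Using the power rule: d/dx (8+x)^3 = 3(8+x)^{2}.

Answer: 3(8+x)^2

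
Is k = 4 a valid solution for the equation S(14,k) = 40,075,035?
No

Working:
S(14,4) = 4·S(13,4) + S(13,3) = 4·2,532,530 + 261,625 = 10,391,745, which does not equal 40,075,035.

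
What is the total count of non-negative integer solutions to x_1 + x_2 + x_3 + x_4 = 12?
455

Explanation: C(12+4-1, 4-1) = 455.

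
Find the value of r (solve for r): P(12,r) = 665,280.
P(12,r) = 12·11·…·(12−r+1), a product of r factors. Multiplying down from 12: 12 = 12; 12·11 = 132; 12·11·10 = 1,320; 12·11·10·9 = 11,880; 12·11·10·9·8 = 95,040; 12·11·10·9·8·7 = 665,280 ✓ (6 factors). So r = 6.
Final answer: 6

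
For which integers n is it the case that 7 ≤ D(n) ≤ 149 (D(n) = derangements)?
4, 5

Using D(n) = (n−1)[D(n−1) + D(n−2)] with D(1)=0, D(2)=1: D(3)=2; D(4)=9; D(5)=44; D(6)=265. So valid n = 4, 5.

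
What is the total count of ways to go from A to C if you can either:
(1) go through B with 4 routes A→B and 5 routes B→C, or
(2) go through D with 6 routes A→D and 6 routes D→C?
56

Reasoning: Route via B: 4×5=20. Route via D: 6×6=36. Total: 56.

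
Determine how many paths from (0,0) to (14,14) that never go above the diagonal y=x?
2,674,440
Counted by the Catalan number C_14: C_14 = C(28,14)/(14+1) = 40,116,600/15 = 2,674,440.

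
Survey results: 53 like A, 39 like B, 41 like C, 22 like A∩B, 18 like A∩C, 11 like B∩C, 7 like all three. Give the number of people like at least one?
89

Working:
|A∪B∪C| = 53+39+41-22-18-11+7 = 89.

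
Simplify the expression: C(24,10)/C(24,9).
3/2

Explanation: C(n,k+1)/C(n,k) = (n−k)/(k+1). Here (24−9)/(9+1) = 15/10 = 3/2.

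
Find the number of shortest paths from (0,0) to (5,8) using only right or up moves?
Choose 5 rights from 13 moves: C(13,5) = 1,287.

Answer: 1,287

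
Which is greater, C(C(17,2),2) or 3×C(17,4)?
C(C(17,2),2)
C(C(17,2),2)=9,180, 3×C(17,4)=7,140.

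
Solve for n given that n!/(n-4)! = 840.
7

Reasoning: n!/(n-4)! = n×(n-1)×(n-2)×(n-3), a product of 4 consecutive integers ≈ (n−1.5)^4. 840^(1/4) + 1.5 ≈ 6.9; check n = 7: 7×6×5×4 = 840 ✓. So n = 7.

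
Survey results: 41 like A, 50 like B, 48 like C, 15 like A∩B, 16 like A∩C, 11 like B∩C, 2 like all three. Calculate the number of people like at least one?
99

Solution: |A∪B∪C| = 41+50+48-15-16-11+2 = 99.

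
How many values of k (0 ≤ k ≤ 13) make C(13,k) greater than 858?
4

Solution: Row 13 is unimodal and symmetric about k=13/2. C(13,4)=715 ≤ 858; C(13,5)=1,287 > 858; by symmetry C(13,k) > 858 for k = 5..8. That's 8 - 5 + 1 = 4 values.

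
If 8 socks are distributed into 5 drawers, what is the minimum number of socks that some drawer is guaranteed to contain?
2
Pigeonhole: ⌈8/5⌉ = 2.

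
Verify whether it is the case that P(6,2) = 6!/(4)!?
Permutation formula P(n,k) = n!/(n-k)!: 6!/4! = 720/24 = 30 = P(6,2). The statement holds.
Final answer: True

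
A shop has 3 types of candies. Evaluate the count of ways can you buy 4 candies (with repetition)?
15

Stars and bars: C(4+3-1, 4) = C(6, 4) = 15.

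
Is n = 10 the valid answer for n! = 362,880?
10! = 10·9! = 10·362,880 = 3,628,800, which does not equal 362,880.

Answer: No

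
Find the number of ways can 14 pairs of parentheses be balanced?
2,674,440

Reasoning: Using the Catalan number formula: C_n = C(2n, n) / (n+1)
C_14 = C(28, 14) / (14+1)
     = 40116600 / 15
     = 2,674,440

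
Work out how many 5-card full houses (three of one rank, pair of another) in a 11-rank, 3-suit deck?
330
Triple rank: 11. Triple suits: C(3,3)=1. Pair rank: 10. Pair suits: C(3,2)=3. Total: 330.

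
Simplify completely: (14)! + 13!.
(14)! + 13! = (14)·13! + 13! = (14+1)·13! = 15·13! = 93,405,312,000.
Final answer: 93,405,312,000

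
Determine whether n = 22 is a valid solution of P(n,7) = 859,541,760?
P(22,7) = 22·21·20·19·18·17·16 = 859,541,760, which equals 859,541,760.

Answer: Yes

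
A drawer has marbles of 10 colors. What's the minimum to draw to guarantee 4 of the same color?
31
Worst case: 3 of each = 30. One more: 31.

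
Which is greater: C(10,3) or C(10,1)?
C(10,3)=120, C(10,1)=10.
Final answer: C(10,3)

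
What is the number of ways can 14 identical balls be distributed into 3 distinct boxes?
C(14+3-1, 3-1) = C(16, 2) = 120.

Answer: 120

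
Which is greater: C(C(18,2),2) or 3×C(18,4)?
C(C(18,2),2)

Solution: C(C(18,2),2)=11,628, 3×C(18,4)=9,180.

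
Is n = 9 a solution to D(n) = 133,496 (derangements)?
Yes

D(9) = (9-1)·[D(8) + D(7)] = 8·[14,833 + 1,854] = 133,496, which equals 133,496.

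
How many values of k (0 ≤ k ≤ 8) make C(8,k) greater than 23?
5

Reasoning: Row 8 is unimodal and symmetric about k=8/2. C(8,1)=8 ≤ 23; C(8,2)=28 > 23; by symmetry C(8,k) > 23 for k = 2..6. That's 6 - 2 + 1 = 5 values.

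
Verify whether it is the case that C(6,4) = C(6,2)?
True
Symmetry C(n,k) = C(n,n-k): C(6,4) = 15 and C(6,2) = 15. Both sides agree, so the statement holds.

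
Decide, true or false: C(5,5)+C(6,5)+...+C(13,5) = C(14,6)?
Hockey stick identity gives Σ = C(14,6) = 3,003; RHS C(14,6) = 3,003.

Answer: True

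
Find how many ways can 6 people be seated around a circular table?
120

Solution: Circular arrangements: (6-1)! = 120.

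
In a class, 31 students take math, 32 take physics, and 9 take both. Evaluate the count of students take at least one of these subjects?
|A∪B| = |A|+|B|-|A∩B| = 31+32-9 = 54.
Final answer: 54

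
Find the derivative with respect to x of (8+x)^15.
15(8+x)^14

Explanation: Using the power rule: d/dx (8+x)^15 = 15(8+x)^{14}.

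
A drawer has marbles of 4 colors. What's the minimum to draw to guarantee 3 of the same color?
Worst case: 2 of each = 8. One more: 9.

Answer: 9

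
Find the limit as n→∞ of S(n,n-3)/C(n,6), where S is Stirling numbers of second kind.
15

Explanation: The leading term of S(n,n-3) as a polynomial in n is (5)!!·C(n,6), so the ratio → (5)!! = 15.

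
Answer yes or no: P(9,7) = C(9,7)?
P(9,7) = 181,440 but C(9,7) = 36; they differ by a factor of 7! = 5040, so the statement does not hold.
Final answer: No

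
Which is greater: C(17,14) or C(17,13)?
C(17,14)=680, C(17,13)=2,380.

Answer: C(17,13)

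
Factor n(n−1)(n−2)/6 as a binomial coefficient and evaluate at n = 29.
C(n,3); C(29,3) = 3,654

n(n−1)(n−2)/6 = n!/(3!(n−3)!) = C(n,3). At n = 29: C(29,3) = 3,654.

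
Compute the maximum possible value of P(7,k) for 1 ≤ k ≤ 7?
5,040

Working:
P(7,k) increases in k, so maximum at k = 7: 7! = 5,040.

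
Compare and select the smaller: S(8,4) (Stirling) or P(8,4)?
P(8,4)

Reasoning: S(8,4) = 4·S(7,4) + S(7,3) = 4·350 + 301 = 1,701; P(8,4) = 1,680.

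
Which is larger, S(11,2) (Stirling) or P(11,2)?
S(11,2) = 2·S(10,2) + S(10,1) = 2·511 + 1 = 1,023; P(11,2) = 110.

Answer: S(11,2)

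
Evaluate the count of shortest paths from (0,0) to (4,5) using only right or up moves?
126

Reasoning: Choose 4 rights from 9 moves: C(9,4) = 126.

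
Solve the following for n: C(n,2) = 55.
C(n,2) = n(n−1)/2! is increasing in n, and n(n−1) = 2!·55 = 110 ≈ (n−0.5)^2 gives n ≈ 11.0. Check: C(9,2) = 36, C(10,2) = 45, C(11,2) = 55 ✓. So n = 11.
Final answer: 11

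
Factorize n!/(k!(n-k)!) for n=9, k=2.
C(9,2) = 36

Working:
This is the binomial coefficient C(9,2) = 36.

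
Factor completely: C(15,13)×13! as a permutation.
P(15,13)

Working:
C(15,13)×13! = [15!/(13!(2)!)]×13! = 15!/(2)! = P(15,13) = 653,837,184,000.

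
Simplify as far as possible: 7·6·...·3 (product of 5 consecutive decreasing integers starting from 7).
2,520

Working:
This is P(7,5) = 7!/(2)! = 2,520.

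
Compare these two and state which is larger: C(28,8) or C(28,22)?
C(28,8)=3,108,105, C(28,22)=376,740.

Answer: C(28,8)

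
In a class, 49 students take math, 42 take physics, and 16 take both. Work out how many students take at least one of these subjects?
75

Working:
|A∪B| = |A|+|B|-|A∩B| = 49+42-16 = 75.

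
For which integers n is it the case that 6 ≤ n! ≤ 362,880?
3, 4, 5, 6, 7, 8, 9
n! is strictly increasing; 3! = 6 and 9! = 362,880, so valid n = 3, 4, 5, 6, 7, 8, 9.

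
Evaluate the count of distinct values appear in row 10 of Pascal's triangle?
Row 10 has entries C(10,0)..C(10,10); by symmetry C(10,k)=C(10,10-k), giving 6 distinct values.

Answer: 6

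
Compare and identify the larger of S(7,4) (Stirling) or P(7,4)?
P(7,4)

Reasoning: S(7,4) = 4·S(6,4) + S(6,3) = 4·65 + 90 = 350; P(7,4) = 840.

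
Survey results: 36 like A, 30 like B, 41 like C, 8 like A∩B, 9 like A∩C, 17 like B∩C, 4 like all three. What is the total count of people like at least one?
77

Working:
|A∪B∪C| = 36+30+41-8-9-17+4 = 77.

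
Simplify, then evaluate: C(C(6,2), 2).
105

Explanation: C(6,2) = 15, then C(15, 2) = 105.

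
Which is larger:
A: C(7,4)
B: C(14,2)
A=C(7,4)=35, B=C(14,2)=91.
Final answer: B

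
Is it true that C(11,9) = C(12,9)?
False

Working:
LHS = C(11,9) = 55; RHS = C(12,9) = 220. 55 ≠ 220, so the statement does not hold.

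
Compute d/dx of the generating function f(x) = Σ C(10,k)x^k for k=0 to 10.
Σ k·C(10,k)x^(k-1) for k=1 to 10

Explanation: Term-by-term differentiation gives Σ k·C(10,k)x^{k-1} for k=1 to 10.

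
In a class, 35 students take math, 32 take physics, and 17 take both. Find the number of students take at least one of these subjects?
50

|A∪B| = |A|+|B|-|A∩B| = 35+32-17 = 50.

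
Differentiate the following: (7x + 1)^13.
91(7x + 1)^12
Chain rule: 13(7x+1)^{12} × 7 = 91(7x+1)^{12}.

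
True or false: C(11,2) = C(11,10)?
False

C(11,2) = 55 but C(11,10) = 11; symmetry gives C(11,2) = C(11,9), not C(11,10).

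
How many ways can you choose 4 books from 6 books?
15

Explanation: C(6,4) = 6! / (4! × (6-4)!)
         = 6! / (4! × 2!)
         = 15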